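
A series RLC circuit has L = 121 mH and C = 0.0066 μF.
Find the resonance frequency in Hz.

Step 1 — Resonance condition Im(Z)=0 gives ω₀ = 1/√(LC).
Step 2 — ω₀ = 1/√(0.121·6.6e-09) = 3.539e+04 rad/s.
Step 3 — f₀ = ω₀/(2π) = 5632 Hz.

f₀ = 5632 Hz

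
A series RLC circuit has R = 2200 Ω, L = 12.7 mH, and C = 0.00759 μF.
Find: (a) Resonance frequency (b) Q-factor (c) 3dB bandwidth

Step 1 — Resonance condition Im(Z)=0 gives ω₀ = 1/√(LC).
Step 2 — ω₀ = 1/√(0.0127·7.59e-09) = 1.019e+05 rad/s.
Step 3 — f₀ = ω₀/(2π) = 1.621e+04 Hz.
Step 4 — Series Q: Q = ω₀L/R = 1.019e+05·0.0127/2200 = 0.588.
Step 5 — 3dB bandwidth: Δω = ω₀/Q = 1.732e+05 rad/s; BW = Δω/(2π) = 2.757e+04 Hz.

(a) f₀ = 1.621e+04 Hz  (b) Q = 0.588  (c) BW = 2.757e+04 Hz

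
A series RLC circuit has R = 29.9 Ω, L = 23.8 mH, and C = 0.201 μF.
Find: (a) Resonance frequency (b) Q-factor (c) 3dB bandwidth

Step 1 — Resonance condition Im(Z)=0 gives ω₀ = 1/√(LC).
Step 2 — ω₀ = 1/√(0.0238·2.01e-07) = 1.446e+04 rad/s.
Step 3 — f₀ = ω₀/(2π) = 2301 Hz.
Step 4 — Series Q: Q = ω₀L/R = 1.446e+04·0.0238/29.9 = 11.51.
Step 5 — 3dB bandwidth: Δω = ω₀/Q = 1256 rad/s; BW = Δω/(2π) = 199.9 Hz.

(a) f₀ = 2301 Hz  (b) Q = 11.51  (c) BW = 199.9 Hz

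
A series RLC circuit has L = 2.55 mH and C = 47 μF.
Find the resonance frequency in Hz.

Step 1 — Resonance condition Im(Z)=0 gives ω₀ = 1/√(LC).
Step 2 — ω₀ = 1/√(0.00255·4.7e-05) = 2889 rad/s.
Step 3 — f₀ = ω₀/(2π) = 459.7 Hz.

f₀ = 459.7 Hz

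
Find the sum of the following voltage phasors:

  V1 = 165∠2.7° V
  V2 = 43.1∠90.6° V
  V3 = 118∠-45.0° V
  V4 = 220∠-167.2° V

Step 1 — Convert each phasor to rectangular form:
  V1 = 165·(cos(2.7°) + j·sin(2.7°)) = 164.8 + j7.773 V
  V2 = 43.1·(cos(90.6°) + j·sin(90.6°)) = -0.4513 + j43.1 V
  V3 = 118·(cos(-45.0°) + j·sin(-45.0°)) = 83.44 - j83.44 V
  V4 = 220·(cos(-167.2°) + j·sin(-167.2°)) = -214.5 - j48.74 V
Step 2 — Sum components: V_total = 33.27 - j81.31 V.
Step 3 — Convert to polar: |V_total| = 87.85 V, ∠V_total = -67.7°.

V_total = 87.85∠-67.7° V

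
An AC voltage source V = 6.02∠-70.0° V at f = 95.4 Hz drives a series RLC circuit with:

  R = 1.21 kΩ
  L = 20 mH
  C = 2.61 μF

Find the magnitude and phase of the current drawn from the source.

Step 1 — Angular frequency: ω = 2π·f = 2π·95.4 = 599.4 rad/s.
Step 2 — Component impedances:
  R: Z = R = 1210 Ω
  L: Z = jωL = j·599.4·0.02 = 0 + j11.99 Ω
  C: Z = 1/(jωC) = -j/(ω·C) = 0 - j639.2 Ω
Step 3 — Series combination: Z_total = R + L + C = 1210 - j627.2 Ω = 1363∠-27.4° Ω.
Step 4 — Source phasor: V = 6.02∠-70.0° V = 2.059 - j5.657 V.
Step 5 — Ohm's law: I = V / Z_total = (2.059 - j5.657) / (1210 - j627.2) = 0.003251 - j0.00299 A.
Step 6 — Convert to polar: |I| = 0.004417 A, ∠I = -42.6°.

I = 0.004417∠-42.6° A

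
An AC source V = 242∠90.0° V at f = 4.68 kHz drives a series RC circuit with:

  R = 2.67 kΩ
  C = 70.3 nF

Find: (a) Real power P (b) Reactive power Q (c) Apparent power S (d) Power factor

Step 1 — Angular frequency: ω = 2π·f = 2π·4680 = 2.941e+04 rad/s.
Step 2 — Component impedances:
  R: Z = R = 2670 Ω
  C: Z = 1/(jωC) = -j/(ω·C) = 0 - j483.7 Ω
Step 3 — Series combination: Z_total = R + C = 2670 - j483.7 Ω = 2713∠-10.3° Ω.
Step 4 — Source phasor: V = 242∠90.0° V = 0 + j242 V.
Step 5 — Current: I = V / Z = -0.0159 + j0.08776 A = 0.08918∠100.3° A.
Step 6 — Complex power: S = V·I* = 21.24 - j3.848 VA.
Step 7 — Real power: P = Re(S) = 21.24 W.
Step 8 — Reactive power: Q = Im(S) = -3.848 VAR.
Step 9 — Apparent power: |S| = 21.58 VA.
Step 10 — Power factor: PF = P/|S| = 0.984 (leading).

(a) P = 21.24 W  (b) Q = -3.848 VAR  (c) S = 21.58 VA  (d) PF = 0.984 (leading)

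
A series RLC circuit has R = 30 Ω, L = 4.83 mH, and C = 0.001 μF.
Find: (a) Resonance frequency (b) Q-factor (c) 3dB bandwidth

Step 1 — Resonance: ω₀ = 1/√(LC) = 1/√(0.00483·1e-09) = 4.55e+05 rad/s.
Step 2 — f₀ = ω₀/(2π) = 7.242e+04 Hz.
Step 3 — Series Q: Q = ω₀L/R = 4.55e+05·0.00483/30 = 73.26.
Step 4 — Bandwidth: Δω = ω₀/Q = 6211 rad/s; BW = Δω/(2π) = 988.5 Hz.

(a) f₀ = 7.242e+04 Hz  (b) Q = 73.26  (c) BW = 988.5 Hz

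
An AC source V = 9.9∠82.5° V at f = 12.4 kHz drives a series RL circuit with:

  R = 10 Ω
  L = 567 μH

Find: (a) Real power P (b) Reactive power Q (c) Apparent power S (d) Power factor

Step 1 — Angular frequency: ω = 2π·f = 2π·1.24e+04 = 7.791e+04 rad/s.
Step 2 — Component impedances:
  R: Z = R = 10 Ω
  L: Z = jωL = j·7.791e+04·0.000567 = 0 + j44.18 Ω
Step 3 — Series combination: Z_total = R + L = 10 + j44.18 Ω = 45.29∠77.2° Ω.
Step 4 — Source phasor: V = 9.9∠82.5° V = 1.292 + j9.815 V.
Step 5 — Current: I = V / Z = 0.2177 + j0.02002 A = 0.2186∠5.3° A.
Step 6 — Complex power: S = V·I* = 0.4777 + j2.11 VA.
Step 7 — Real power: P = Re(S) = 0.4777 W.
Step 8 — Reactive power: Q = Im(S) = 2.11 VAR.
Step 9 — Apparent power: |S| = 2.164 VA.
Step 10 — Power factor: PF = P/|S| = 0.2208 (lagging).

(a) P = 0.4777 W  (b) Q = 2.11 VAR  (c) S = 2.164 VA  (d) PF = 0.2208 (lagging)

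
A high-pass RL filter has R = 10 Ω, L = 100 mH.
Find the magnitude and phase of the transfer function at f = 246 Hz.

Step 1 — Angular frequency: ω = 2π·246 = 1546 rad/s.
Step 2 — Transfer function: H(jω) = jωL/(R + jωL).
Step 3 — Numerator jωL = j·154.6; denominator R + jωL = 10 + j154.6.
Step 4 — H = 0.9958 + j0.06443.
Step 5 — Magnitude: |H| = 0.9979 (-0.0 dB); phase: φ = 3.7°.

|H| = 0.9979 (-0.0 dB), φ = 3.7°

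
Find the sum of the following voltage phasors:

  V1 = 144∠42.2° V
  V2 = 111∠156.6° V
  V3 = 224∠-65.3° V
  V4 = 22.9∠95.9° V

Step 1 — Convert each phasor to rectangular form:
  V1 = 144·(cos(42.2°) + j·sin(42.2°)) = 106.7 + j96.73 V
  V2 = 111·(cos(156.6°) + j·sin(156.6°)) = -101.9 + j44.08 V
  V3 = 224·(cos(-65.3°) + j·sin(-65.3°)) = 93.6 - j203.5 V
  V4 = 22.9·(cos(95.9°) + j·sin(95.9°)) = -2.354 + j22.78 V
Step 2 — Sum components: V_total = 96.05 - j39.92 V.
Step 3 — Convert to polar: |V_total| = 104 V, ∠V_total = -22.6°.

V_total = 104∠-22.6° V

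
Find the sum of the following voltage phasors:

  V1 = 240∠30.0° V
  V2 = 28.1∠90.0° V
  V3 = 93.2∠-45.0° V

Step 1 — Convert each phasor to rectangular form:
  V1 = 240·(cos(30.0°) + j·sin(30.0°)) = 207.8 + j120 V
  V2 = 28.1·(cos(90.0°) + j·sin(90.0°)) = 0 + j28.1 V
  V3 = 93.2·(cos(-45.0°) + j·sin(-45.0°)) = 65.9 - j65.9 V
Step 2 — Sum components: V_total = 273.7 + j82.2 V.
Step 3 — Convert to polar: |V_total| = 285.8 V, ∠V_total = 16.7°.

V_total = 285.8∠16.7° V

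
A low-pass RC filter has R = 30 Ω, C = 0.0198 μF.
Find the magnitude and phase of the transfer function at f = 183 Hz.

Step 1 — Angular frequency: ω = 2π·183 = 1150 rad/s.
Step 2 — Transfer function: H(jω) = 1/(1 + jωRC).
Step 3 — Denominator: 1 + jωRC = 1 + j·1150·30·1.98e-08 = 1 + j0.000683.
Step 4 — H = 1 - j0.000683.
Step 5 — Magnitude: |H| = 1 (-0.0 dB); phase: φ = -0.0°.

|H| = 1 (-0.0 dB), φ = -0.0°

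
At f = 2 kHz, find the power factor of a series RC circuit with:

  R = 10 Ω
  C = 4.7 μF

Step 1 — Angular frequency: ω = 2π·f = 2π·2000 = 1.257e+04 rad/s.
Step 2 — Component impedances:
  R: Z = R = 10 Ω
  C: Z = 1/(jωC) = -j/(ω·C) = 0 - j16.93 Ω
Step 3 — Series combination: Z_total = R + C = 10 - j16.93 Ω = 19.66∠-59.4° Ω.
Step 4 — Power factor: PF = cos(φ) = Re(Z)/|Z| = 10/19.664 = 0.5085.
Step 5 — Type: Im(Z) = -16.93 ⇒ leading (phase φ = -59.4°).

PF = 0.5085 (leading, φ = -59.4°)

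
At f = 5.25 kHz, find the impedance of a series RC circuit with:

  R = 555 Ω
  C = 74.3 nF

Step 1 — Angular frequency: ω = 2π·f = 2π·5250 = 3.299e+04 rad/s.
Step 2 — Component impedances:
  R: Z = R = 555 Ω
  C: Z = 1/(jωC) = -j/(ω·C) = 0 - j408 Ω
Step 3 — Series combination: Z_total = R + C = 555 - j408 Ω = 688.8∠-36.3° Ω.

Z = 555 - j408 Ω = 688.8∠-36.3° Ω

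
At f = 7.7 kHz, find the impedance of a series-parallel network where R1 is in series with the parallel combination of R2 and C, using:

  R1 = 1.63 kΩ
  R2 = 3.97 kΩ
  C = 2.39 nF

Step 1 — Angular frequency: ω = 2π·f = 2π·7700 = 4.838e+04 rad/s.
Step 2 — Component impedances:
  R1: Z = R = 1630 Ω
  R2: Z = R = 3970 Ω
  C: Z = 1/(jωC) = -j/(ω·C) = 0 - j8648 Ω
Step 3 — Parallel branch: R2 || C = 1/(1/R2 + 1/C) = 3279 - j1505 Ω.
Step 4 — Series with R1: Z_total = R1 + (R2 || C) = 4909 - j1505 Ω = 5135∠-17.0° Ω.

Z = 4909 - j1505 Ω = 5135∠-17.0° Ω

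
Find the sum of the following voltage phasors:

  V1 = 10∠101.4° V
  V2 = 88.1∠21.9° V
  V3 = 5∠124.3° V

Step 1 — Convert each phasor to rectangular form:
  V1 = 10·(cos(101.4°) + j·sin(101.4°)) = -1.977 + j9.803 V
  V2 = 88.1·(cos(21.9°) + j·sin(21.9°)) = 81.74 + j32.86 V
  V3 = 5·(cos(124.3°) + j·sin(124.3°)) = -2.818 + j4.13 V
Step 2 — Sum components: V_total = 76.95 + j46.79 V.
Step 3 — Convert to polar: |V_total| = 90.06 V, ∠V_total = 31.3°.

V_total = 90.06∠31.3° V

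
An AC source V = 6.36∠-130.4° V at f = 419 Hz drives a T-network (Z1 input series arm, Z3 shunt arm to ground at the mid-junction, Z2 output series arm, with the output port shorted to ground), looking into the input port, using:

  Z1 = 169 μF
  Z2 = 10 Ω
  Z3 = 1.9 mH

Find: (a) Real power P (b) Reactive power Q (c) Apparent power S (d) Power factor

Step 1 — Angular frequency: ω = 2π·f = 2π·419 = 2633 rad/s.
Step 2 — Component impedances:
  Z1: Z = 1/(jωC) = -j/(ω·C) = 0 - j2.248 Ω
  Z2: Z = R = 10 Ω
  Z3: Z = jωL = j·2633·0.0019 = 0 + j5.002 Ω
Step 3 — With the output port shorted to ground, the output series arm Z2 runs from the junction to ground; the shunt arm Z3 also runs from the junction to ground. They appear in parallel: Z3 || Z2 = 2.001 + j4.001 Ω.
Step 4 — Series with input arm Z1: Z_in = Z1 + (Z3 || Z2) = 2.001 + j1.753 Ω = 2.661∠41.2° Ω.
Step 5 — Source phasor: V = 6.36∠-130.4° V = -4.122 - j4.843 V.
Step 6 — Current: I = V / Z = -2.365 - j0.3483 A = 2.39∠-171.6° A.
Step 7 — Complex power: S = V·I* = 11.43 + j10.02 VA.
Step 8 — Real power: P = Re(S) = 11.43 W.
Step 9 — Reactive power: Q = Im(S) = 10.02 VAR.
Step 10 — Apparent power: |S| = 15.2 VA.
Step 11 — Power factor: PF = P/|S| = 0.7522 (lagging).

(a) P = 11.43 W  (b) Q = 10.02 VAR  (c) S = 15.2 VA  (d) PF = 0.7522 (lagging)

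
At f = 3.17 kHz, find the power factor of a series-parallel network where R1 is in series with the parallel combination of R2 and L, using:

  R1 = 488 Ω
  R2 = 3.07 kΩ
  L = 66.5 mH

Step 1 — Angular frequency: ω = 2π·f = 2π·3170 = 1.992e+04 rad/s.
Step 2 — Component impedances:
  R1: Z = R = 488 Ω
  R2: Z = R = 3070 Ω
  L: Z = jωL = j·1.992e+04·0.0665 = 0 + j1325 Ω
Step 3 — Parallel branch: R2 || L = 1/(1/R2 + 1/L) = 481.8 + j1117 Ω.
Step 4 — Series with R1: Z_total = R1 + (R2 || L) = 969.8 + j1117 Ω = 1479∠49.0° Ω.
Step 5 — Power factor: PF = cos(φ) = Re(Z)/|Z| = 969.8/1479 = 0.6557.
Step 6 — Type: Im(Z) = 1117 ⇒ lagging (phase φ = 49.0°).

PF = 0.6557 (lagging, φ = 49.0°)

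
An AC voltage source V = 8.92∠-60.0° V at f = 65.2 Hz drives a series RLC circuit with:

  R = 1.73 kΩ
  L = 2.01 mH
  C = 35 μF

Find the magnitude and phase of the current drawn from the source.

Step 1 — Angular frequency: ω = 2π·f = 2π·65.2 = 409.7 rad/s.
Step 2 — Component impedances:
  R: Z = R = 1730 Ω
  L: Z = jωL = j·409.7·0.00201 = 0 + j0.8234 Ω
  C: Z = 1/(jωC) = -j/(ω·C) = 0 - j69.74 Ω
Step 3 — Series combination: Z_total = R + L + C = 1730 - j68.92 Ω = 1731∠-2.3° Ω.
Step 4 — Source phasor: V = 8.92∠-60.0° V = 4.46 - j7.725 V.
Step 5 — Ohm's law: I = V / Z_total = (4.46 - j7.725) / (1730 - j68.92) = 0.002752 - j0.004356 A.
Step 6 — Convert to polar: |I| = 0.005152 A, ∠I = -57.7°.

I = 0.005152∠-57.7° A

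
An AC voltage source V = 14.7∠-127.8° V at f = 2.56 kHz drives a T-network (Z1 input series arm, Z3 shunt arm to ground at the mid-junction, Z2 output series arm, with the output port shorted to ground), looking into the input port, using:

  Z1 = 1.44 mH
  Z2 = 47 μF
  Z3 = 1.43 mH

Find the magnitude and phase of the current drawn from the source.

Step 1 — Angular frequency: ω = 2π·f = 2π·2560 = 1.608e+04 rad/s.
Step 2 — Component impedances:
  Z1: Z = jωL = j·1.608e+04·0.00144 = 0 + j23.16 Ω
  Z2: Z = 1/(jωC) = -j/(ω·C) = 0 - j1.323 Ω
  Z3: Z = jωL = j·1.608e+04·0.00143 = 0 + j23 Ω
Step 3 — With the output port shorted to ground, the output series arm Z2 runs from the junction to ground; the shunt arm Z3 also runs from the junction to ground. They appear in parallel: Z3 || Z2 = 0 - j1.403 Ω.
Step 4 — Series with input arm Z1: Z_in = Z1 + (Z3 || Z2) = 0 + j21.76 Ω = 21.76∠90.0° Ω.
Step 5 — Source phasor: V = 14.7∠-127.8° V = -9.01 - j11.62 V.
Step 6 — Ohm's law: I = V / Z_total = (-9.01 - j11.62) / (0 + j21.76) = -0.5338 + j0.4141 A.
Step 7 — Convert to polar: |I| = 0.6756 A, ∠I = 142.2°.

I = 0.6756∠142.2° A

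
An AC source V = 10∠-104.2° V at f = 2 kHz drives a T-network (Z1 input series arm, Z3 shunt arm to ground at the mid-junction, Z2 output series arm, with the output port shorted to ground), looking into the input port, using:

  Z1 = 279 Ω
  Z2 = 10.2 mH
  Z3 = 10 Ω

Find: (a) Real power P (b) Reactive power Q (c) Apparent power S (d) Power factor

Step 1 — Angular frequency: ω = 2π·f = 2π·2000 = 1.257e+04 rad/s.
Step 2 — Component impedances:
  Z1: Z = R = 279 Ω
  Z2: Z = jωL = j·1.257e+04·0.0102 = 0 + j128.2 Ω
  Z3: Z = R = 10 Ω
Step 3 — With the output port shorted to ground, the output series arm Z2 runs from the junction to ground; the shunt arm Z3 also runs from the junction to ground. They appear in parallel: Z3 || Z2 = 9.94 + j0.7755 Ω.
Step 4 — Series with input arm Z1: Z_in = Z1 + (Z3 || Z2) = 288.9 + j0.7755 Ω = 288.9∠0.2° Ω.
Step 5 — Source phasor: V = 10∠-104.2° V = -2.453 - j9.694 V.
Step 6 — Current: I = V / Z = -0.00858 - j0.03353 A = 0.03461∠-104.4° A.
Step 7 — Complex power: S = V·I* = 0.3461 + j0.0009288 VA.
Step 8 — Real power: P = Re(S) = 0.3461 W.
Step 9 — Reactive power: Q = Im(S) = 0.0009288 VAR.
Step 10 — Apparent power: |S| = 0.3461 VA.
Step 11 — Power factor: PF = P/|S| = 1 (lagging).

(a) P = 0.3461 W  (b) Q = 0.0009288 VAR  (c) S = 0.3461 VA  (d) PF = 1 (lagging)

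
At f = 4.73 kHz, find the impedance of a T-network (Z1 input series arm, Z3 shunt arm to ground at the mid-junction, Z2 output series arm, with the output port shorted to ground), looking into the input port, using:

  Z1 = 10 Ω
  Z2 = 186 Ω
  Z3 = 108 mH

Step 1 — Angular frequency: ω = 2π·f = 2π·4730 = 2.972e+04 rad/s.
Step 2 — Component impedances:
  Z1: Z = R = 10 Ω
  Z2: Z = R = 186 Ω
  Z3: Z = jωL = j·2.972e+04·0.108 = 0 + j3210 Ω
Step 3 — With the output port shorted to ground, the output series arm Z2 runs from the junction to ground; the shunt arm Z3 also runs from the junction to ground. They appear in parallel: Z3 || Z2 = 185.4 + j10.74 Ω.
Step 4 — Series with input arm Z1: Z_in = Z1 + (Z3 || Z2) = 195.4 + j10.74 Ω = 195.7∠3.1° Ω.

Z = 195.4 + j10.74 Ω = 195.7∠3.1° Ω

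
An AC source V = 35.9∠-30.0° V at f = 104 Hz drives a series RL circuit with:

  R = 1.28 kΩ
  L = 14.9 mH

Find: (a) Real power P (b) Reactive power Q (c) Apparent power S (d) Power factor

Step 1 — Angular frequency: ω = 2π·f = 2π·104 = 653.5 rad/s.
Step 2 — Component impedances:
  R: Z = R = 1280 Ω
  L: Z = jωL = j·653.5·0.0149 = 0 + j9.736 Ω
Step 3 — Series combination: Z_total = R + L = 1280 + j9.736 Ω = 1280∠0.4° Ω.
Step 4 — Source phasor: V = 35.9∠-30.0° V = 31.09 - j17.95 V.
Step 5 — Current: I = V / Z = 0.02418 - j0.01421 A = 0.02805∠-30.4° A.
Step 6 — Complex power: S = V·I* = 1.007 + j0.007658 VA.
Step 7 — Real power: P = Re(S) = 1.007 W.
Step 8 — Reactive power: Q = Im(S) = 0.007658 VAR.
Step 9 — Apparent power: |S| = 1.007 VA.
Step 10 — Power factor: PF = P/|S| = 1 (lagging).

(a) P = 1.007 W  (b) Q = 0.007658 VAR  (c) S = 1.007 VA  (d) PF = 1 (lagging)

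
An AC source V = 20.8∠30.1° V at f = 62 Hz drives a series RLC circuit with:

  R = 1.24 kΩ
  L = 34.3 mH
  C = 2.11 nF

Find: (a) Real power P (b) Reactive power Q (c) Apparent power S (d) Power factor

Step 1 — Angular frequency: ω = 2π·f = 2π·62 = 389.6 rad/s.
Step 2 — Component impedances:
  R: Z = R = 1240 Ω
  L: Z = jωL = j·389.6·0.0343 = 0 + j13.36 Ω
  C: Z = 1/(jωC) = -j/(ω·C) = 0 - j1.217e+06 Ω
Step 3 — Series combination: Z_total = R + L + C = 1240 - j1.217e+06 Ω = 1.217e+06∠-89.9° Ω.
Step 4 — Source phasor: V = 20.8∠30.1° V = 18 + j10.43 V.
Step 5 — Current: I = V / Z = -8.559e-06 + j1.48e-05 A = 1.71e-05∠120.0° A.
Step 6 — Complex power: S = V·I* = 3.625e-07 - j0.0003556 VA.
Step 7 — Real power: P = Re(S) = 3.625e-07 W.
Step 8 — Reactive power: Q = Im(S) = -0.0003556 VAR.
Step 9 — Apparent power: |S| = 0.0003556 VA.
Step 10 — Power factor: PF = P/|S| = 0.001019 (leading).

(a) P = 3.625e-07 W  (b) Q = -0.0003556 VAR  (c) S = 0.0003556 VA  (d) PF = 0.001019 (leading)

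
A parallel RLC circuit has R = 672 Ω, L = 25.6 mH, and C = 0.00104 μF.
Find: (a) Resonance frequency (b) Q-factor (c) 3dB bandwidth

Step 1 — Resonance: ω₀ = 1/√(LC) = 1/√(0.0256·1.04e-09) = 1.938e+05 rad/s.
Step 2 — f₀ = ω₀/(2π) = 3.084e+04 Hz.
Step 3 — Parallel Q: Q = R/(ω₀L) = 672/(1.938e+05·0.0256) = 0.1354.
Step 4 — Bandwidth: Δω = ω₀/Q = 1.431e+06 rad/s; BW = Δω/(2π) = 2.277e+05 Hz.

(a) f₀ = 3.084e+04 Hz  (b) Q = 0.1354  (c) BW = 2.277e+05 Hz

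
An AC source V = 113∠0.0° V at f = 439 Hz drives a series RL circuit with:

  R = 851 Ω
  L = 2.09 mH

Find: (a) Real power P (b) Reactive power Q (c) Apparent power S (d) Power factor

Step 1 — Angular frequency: ω = 2π·f = 2π·439 = 2758 rad/s.
Step 2 — Component impedances:
  R: Z = R = 851 Ω
  L: Z = jωL = j·2758·0.00209 = 0 + j5.765 Ω
Step 3 — Series combination: Z_total = R + L = 851 + j5.765 Ω = 851∠0.4° Ω.
Step 4 — Source phasor: V = 113∠0.0° V = 113 V.
Step 5 — Current: I = V / Z = 0.1328 - j0.0008995 A = 0.1328∠-0.4° A.
Step 6 — Complex power: S = V·I* = 15 + j0.1016 VA.
Step 7 — Real power: P = Re(S) = 15 W.
Step 8 — Reactive power: Q = Im(S) = 0.1016 VAR.
Step 9 — Apparent power: |S| = 15 VA.
Step 10 — Power factor: PF = P/|S| = 1 (lagging).

(a) P = 15 W  (b) Q = 0.1016 VAR  (c) S = 15 VA  (d) PF = 1 (lagging)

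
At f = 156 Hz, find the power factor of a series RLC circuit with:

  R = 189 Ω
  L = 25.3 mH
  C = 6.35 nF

Step 1 — Angular frequency: ω = 2π·f = 2π·156 = 980.2 rad/s.
Step 2 — Component impedances:
  R: Z = R = 189 Ω
  L: Z = jωL = j·980.2·0.0253 = 0 + j24.8 Ω
  C: Z = 1/(jωC) = -j/(ω·C) = 0 - j1.607e+05 Ω
Step 3 — Series combination: Z_total = R + L + C = 189 - j1.606e+05 Ω = 1.606e+05∠-89.9° Ω.
Step 4 — Power factor: PF = cos(φ) = Re(Z)/|Z| = 189/1.606e+05 = 0.001177.
Step 5 — Type: Im(Z) = -1.606e+05 ⇒ leading (phase φ = -89.9°).

PF = 0.001177 (leading, φ = -89.9°)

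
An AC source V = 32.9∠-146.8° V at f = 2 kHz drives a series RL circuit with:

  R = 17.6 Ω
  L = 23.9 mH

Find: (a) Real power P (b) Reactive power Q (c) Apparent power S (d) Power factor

Step 1 — Angular frequency: ω = 2π·f = 2π·2000 = 1.257e+04 rad/s.
Step 2 — Component impedances:
  R: Z = R = 17.6 Ω
  L: Z = jωL = j·1.257e+04·0.0239 = 0 + j300.3 Ω
Step 3 — Series combination: Z_total = R + L = 17.6 + j300.3 Ω = 300.9∠86.6° Ω.
Step 4 — Source phasor: V = 32.9∠-146.8° V = -27.53 - j18.01 V.
Step 5 — Current: I = V / Z = -0.06513 + j0.08785 A = 0.1094∠126.6° A.
Step 6 — Complex power: S = V·I* = 0.2105 + j3.592 VA.
Step 7 — Real power: P = Re(S) = 0.2105 W.
Step 8 — Reactive power: Q = Im(S) = 3.592 VAR.
Step 9 — Apparent power: |S| = 3.598 VA.
Step 10 — Power factor: PF = P/|S| = 0.0585 (lagging).

(a) P = 0.2105 W  (b) Q = 3.592 VAR  (c) S = 3.598 VA  (d) PF = 0.0585 (lagging)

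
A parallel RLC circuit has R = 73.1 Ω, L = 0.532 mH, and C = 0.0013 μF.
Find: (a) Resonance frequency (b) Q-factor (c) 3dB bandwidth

Step 1 — Resonance: ω₀ = 1/√(LC) = 1/√(0.000532·1.3e-09) = 1.202e+06 rad/s.
Step 2 — f₀ = ω₀/(2π) = 1.914e+05 Hz.
Step 3 — Parallel Q: Q = R/(ω₀L) = 73.1/(1.202e+06·0.000532) = 0.1143.
Step 4 — Bandwidth: Δω = ω₀/Q = 1.052e+07 rad/s; BW = Δω/(2π) = 1.675e+06 Hz.

(a) f₀ = 1.914e+05 Hz  (b) Q = 0.1143  (c) BW = 1.675e+06 Hz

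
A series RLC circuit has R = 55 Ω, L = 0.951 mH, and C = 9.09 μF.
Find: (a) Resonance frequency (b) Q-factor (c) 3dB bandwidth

Step 1 — Resonance condition Im(Z)=0 gives ω₀ = 1/√(LC).
Step 2 — ω₀ = 1/√(0.000951·9.09e-06) = 1.076e+04 rad/s.
Step 3 — f₀ = ω₀/(2π) = 1712 Hz.
Step 4 — Series Q: Q = ω₀L/R = 1.076e+04·0.000951/55 = 0.186.
Step 5 — 3dB bandwidth: Δω = ω₀/Q = 5.783e+04 rad/s; BW = Δω/(2π) = 9205 Hz.

(a) f₀ = 1712 Hz  (b) Q = 0.186  (c) BW = 9205 Hz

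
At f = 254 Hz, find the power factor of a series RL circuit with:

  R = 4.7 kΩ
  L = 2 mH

Step 1 — Angular frequency: ω = 2π·f = 2π·254 = 1596 rad/s.
Step 2 — Component impedances:
  R: Z = R = 4700 Ω
  L: Z = jωL = j·1596·0.002 = 0 + j3.192 Ω
Step 3 — Series combination: Z_total = R + L = 4700 + j3.192 Ω = 4700∠0.0° Ω.
Step 4 — Power factor: PF = cos(φ) = Re(Z)/|Z| = 4700/4700 = 1.
Step 5 — Type: Im(Z) = 3.192 ⇒ lagging (phase φ = 0.0°).

PF = 1 (lagging, φ = 0.0°)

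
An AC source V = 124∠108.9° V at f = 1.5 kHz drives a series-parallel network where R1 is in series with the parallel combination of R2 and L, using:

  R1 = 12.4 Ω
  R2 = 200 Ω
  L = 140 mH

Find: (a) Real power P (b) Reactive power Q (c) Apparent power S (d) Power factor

Step 1 — Angular frequency: ω = 2π·f = 2π·1500 = 9425 rad/s.
Step 2 — Component impedances:
  R1: Z = R = 12.4 Ω
  R2: Z = R = 200 Ω
  L: Z = jωL = j·9425·0.14 = 0 + j1319 Ω
Step 3 — Parallel branch: R2 || L = 1/(1/R2 + 1/L) = 195.5 + j29.63 Ω.
Step 4 — Series with R1: Z_total = R1 + (R2 || L) = 207.9 + j29.63 Ω = 210∠8.1° Ω.
Step 5 — Source phasor: V = 124∠108.9° V = -40.17 + j117.3 V.
Step 6 — Current: I = V / Z = -0.1105 + j0.58 A = 0.5904∠100.8° A.
Step 7 — Complex power: S = V·I* = 72.48 + j10.33 VA.
Step 8 — Real power: P = Re(S) = 72.48 W.
Step 9 — Reactive power: Q = Im(S) = 10.33 VAR.
Step 10 — Apparent power: |S| = 73.22 VA.
Step 11 — Power factor: PF = P/|S| = 0.99 (lagging).

(a) P = 72.48 W  (b) Q = 10.33 VAR  (c) S = 73.22 VA  (d) PF = 0.99 (lagging)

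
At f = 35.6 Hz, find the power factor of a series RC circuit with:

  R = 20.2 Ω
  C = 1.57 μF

Step 1 — Angular frequency: ω = 2π·f = 2π·35.6 = 223.7 rad/s.
Step 2 — Component impedances:
  R: Z = R = 20.2 Ω
  C: Z = 1/(jωC) = -j/(ω·C) = 0 - j2848 Ω
Step 3 — Series combination: Z_total = R + C = 20.2 - j2848 Ω = 2848∠-89.6° Ω.
Step 4 — Power factor: PF = cos(φ) = Re(Z)/|Z| = 20.2/2847.6 = 0.007094.
Step 5 — Type: Im(Z) = -2848 ⇒ leading (phase φ = -89.6°).

PF = 0.007094 (leading, φ = -89.6°)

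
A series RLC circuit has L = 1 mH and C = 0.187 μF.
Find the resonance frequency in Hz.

Step 1 — Resonance condition Im(Z)=0 gives ω₀ = 1/√(LC).
Step 2 — ω₀ = 1/√(0.001·1.87e-07) = 7.313e+04 rad/s.
Step 3 — f₀ = ω₀/(2π) = 1.164e+04 Hz.

f₀ = 1.164e+04 Hz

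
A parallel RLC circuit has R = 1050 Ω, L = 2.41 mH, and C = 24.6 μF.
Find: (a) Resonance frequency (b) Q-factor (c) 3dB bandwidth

Step 1 — Resonance: ω₀ = 1/√(LC) = 1/√(0.00241·2.46e-05) = 4107 rad/s.
Step 2 — f₀ = ω₀/(2π) = 653.6 Hz.
Step 3 — Parallel Q: Q = R/(ω₀L) = 1050/(4107·0.00241) = 106.1.
Step 4 — Bandwidth: Δω = ω₀/Q = 38.71 rad/s; BW = Δω/(2π) = 6.162 Hz.

(a) f₀ = 653.6 Hz  (b) Q = 106.1  (c) BW = 6.162 Hz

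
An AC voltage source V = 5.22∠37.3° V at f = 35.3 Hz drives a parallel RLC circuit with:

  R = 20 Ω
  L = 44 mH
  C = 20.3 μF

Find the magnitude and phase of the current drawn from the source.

Step 1 — Angular frequency: ω = 2π·f = 2π·35.3 = 221.8 rad/s.
Step 2 — Component impedances:
  R: Z = R = 20 Ω
  L: Z = jωL = j·221.8·0.044 = 0 + j9.759 Ω
  C: Z = 1/(jωC) = -j/(ω·C) = 0 - j222.1 Ω
Step 3 — Parallel combination: 1/Z_total = 1/R + 1/L + 1/C; Z_total = 4.133 + j8.098 Ω = 9.092∠63.0° Ω.
Step 4 — Source phasor: V = 5.22∠37.3° V = 4.152 + j3.163 V.
Step 5 — Ohm's law: I = V / Z_total = (4.152 + j3.163) / (4.133 + j8.098) = 0.5175 - j0.2486 A.
Step 6 — Convert to polar: |I| = 0.5741 A, ∠I = -25.7°.

I = 0.5741∠-25.7° A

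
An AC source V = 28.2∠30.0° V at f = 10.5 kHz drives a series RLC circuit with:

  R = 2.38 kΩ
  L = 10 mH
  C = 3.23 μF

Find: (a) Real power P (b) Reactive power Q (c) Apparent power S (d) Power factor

Step 1 — Angular frequency: ω = 2π·f = 2π·1.05e+04 = 6.597e+04 rad/s.
Step 2 — Component impedances:
  R: Z = R = 2380 Ω
  L: Z = jωL = j·6.597e+04·0.01 = 0 + j659.7 Ω
  C: Z = 1/(jωC) = -j/(ω·C) = 0 - j4.693 Ω
Step 3 — Series combination: Z_total = R + L + C = 2380 + j655 Ω = 2468∠15.4° Ω.
Step 4 — Source phasor: V = 28.2∠30.0° V = 24.42 + j14.1 V.
Step 5 — Current: I = V / Z = 0.01105 + j0.002882 A = 0.01142∠14.6° A.
Step 6 — Complex power: S = V·I* = 0.3106 + j0.08549 VA.
Step 7 — Real power: P = Re(S) = 0.3106 W.
Step 8 — Reactive power: Q = Im(S) = 0.08549 VAR.
Step 9 — Apparent power: |S| = 0.3222 VA.
Step 10 — Power factor: PF = P/|S| = 0.9641 (lagging).

(a) P = 0.3106 W  (b) Q = 0.08549 VAR  (c) S = 0.3222 VA  (d) PF = 0.9641 (lagging)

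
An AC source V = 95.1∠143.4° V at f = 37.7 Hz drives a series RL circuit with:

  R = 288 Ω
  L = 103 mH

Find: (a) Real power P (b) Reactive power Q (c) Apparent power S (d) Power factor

Step 1 — Angular frequency: ω = 2π·f = 2π·37.7 = 236.9 rad/s.
Step 2 — Component impedances:
  R: Z = R = 288 Ω
  L: Z = jωL = j·236.9·0.103 = 0 + j24.4 Ω
Step 3 — Series combination: Z_total = R + L = 288 + j24.4 Ω = 289∠4.8° Ω.
Step 4 — Source phasor: V = 95.1∠143.4° V = -76.35 + j56.7 V.
Step 5 — Current: I = V / Z = -0.2466 + j0.2178 A = 0.329∠138.6° A.
Step 6 — Complex power: S = V·I* = 31.18 + j2.641 VA.
Step 7 — Real power: P = Re(S) = 31.18 W.
Step 8 — Reactive power: Q = Im(S) = 2.641 VAR.
Step 9 — Apparent power: |S| = 31.29 VA.
Step 10 — Power factor: PF = P/|S| = 0.9964 (lagging).

(a) P = 31.18 W  (b) Q = 2.641 VAR  (c) S = 31.29 VA  (d) PF = 0.9964 (lagging)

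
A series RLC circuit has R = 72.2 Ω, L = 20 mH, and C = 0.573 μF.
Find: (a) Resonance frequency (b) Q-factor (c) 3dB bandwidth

Step 1 — Resonance condition Im(Z)=0 gives ω₀ = 1/√(LC).
Step 2 — ω₀ = 1/√(0.02·5.73e-07) = 9341 rad/s.
Step 3 — f₀ = ω₀/(2π) = 1487 Hz.
Step 4 — Series Q: Q = ω₀L/R = 9341·0.02/72.2 = 2.588.
Step 5 — 3dB bandwidth: Δω = ω₀/Q = 3610 rad/s; BW = Δω/(2π) = 574.5 Hz.

(a) f₀ = 1487 Hz  (b) Q = 2.588  (c) BW = 574.5 Hz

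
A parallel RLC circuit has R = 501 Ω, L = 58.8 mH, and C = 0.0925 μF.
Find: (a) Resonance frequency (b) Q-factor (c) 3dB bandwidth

Step 1 — Resonance: ω₀ = 1/√(LC) = 1/√(0.0588·9.25e-08) = 1.356e+04 rad/s.
Step 2 — f₀ = ω₀/(2π) = 2158 Hz.
Step 3 — Parallel Q: Q = R/(ω₀L) = 501/(1.356e+04·0.0588) = 0.6284.
Step 4 — Bandwidth: Δω = ω₀/Q = 2.158e+04 rad/s; BW = Δω/(2π) = 3434 Hz.

(a) f₀ = 2158 Hz  (b) Q = 0.6284  (c) BW = 3434 Hz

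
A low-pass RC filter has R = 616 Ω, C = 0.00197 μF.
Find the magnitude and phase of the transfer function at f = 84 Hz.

Step 1 — Angular frequency: ω = 2π·84 = 527.8 rad/s.
Step 2 — Transfer function: H(jω) = 1/(1 + jωRC).
Step 3 — Denominator: 1 + jωRC = 1 + j·527.8·616·1.97e-09 = 1 + j0.0006405.
Step 4 — H = 1 - j0.0006405.
Step 5 — Magnitude: |H| = 1 (-0.0 dB); phase: φ = -0.0°.

|H| = 1 (-0.0 dB), φ = -0.0°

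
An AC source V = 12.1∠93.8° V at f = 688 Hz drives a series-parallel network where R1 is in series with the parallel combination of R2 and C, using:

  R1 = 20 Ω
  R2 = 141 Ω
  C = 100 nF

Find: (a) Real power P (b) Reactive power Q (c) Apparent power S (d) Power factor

Step 1 — Angular frequency: ω = 2π·f = 2π·688 = 4323 rad/s.
Step 2 — Component impedances:
  R1: Z = R = 20 Ω
  R2: Z = R = 141 Ω
  C: Z = 1/(jωC) = -j/(ω·C) = 0 - j2313 Ω
Step 3 — Parallel branch: R2 || C = 1/(1/R2 + 1/C) = 140.5 - j8.562 Ω.
Step 4 — Series with R1: Z_total = R1 + (R2 || C) = 160.5 - j8.562 Ω = 160.7∠-3.1° Ω.
Step 5 — Source phasor: V = 12.1∠93.8° V = -0.8019 + j12.07 V.
Step 6 — Current: I = V / Z = -0.008986 + j0.07475 A = 0.07529∠96.9° A.
Step 7 — Complex power: S = V·I* = 0.9097 - j0.04854 VA.
Step 8 — Real power: P = Re(S) = 0.9097 W.
Step 9 — Reactive power: Q = Im(S) = -0.04854 VAR.
Step 10 — Apparent power: |S| = 0.911 VA.
Step 11 — Power factor: PF = P/|S| = 0.9986 (leading).

(a) P = 0.9097 W  (b) Q = -0.04854 VAR  (c) S = 0.911 VA  (d) PF = 0.9986 (leading)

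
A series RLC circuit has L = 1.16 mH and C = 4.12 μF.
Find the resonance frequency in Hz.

Step 1 — Resonance condition Im(Z)=0 gives ω₀ = 1/√(LC).
Step 2 — ω₀ = 1/√(0.00116·4.12e-06) = 1.447e+04 rad/s.
Step 3 — f₀ = ω₀/(2π) = 2302 Hz.

f₀ = 2302 Hz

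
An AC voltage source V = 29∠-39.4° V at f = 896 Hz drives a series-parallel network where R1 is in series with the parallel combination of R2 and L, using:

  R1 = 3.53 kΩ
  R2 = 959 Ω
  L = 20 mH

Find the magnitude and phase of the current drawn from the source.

Step 1 — Angular frequency: ω = 2π·f = 2π·896 = 5630 rad/s.
Step 2 — Component impedances:
  R1: Z = R = 3530 Ω
  R2: Z = R = 959 Ω
  L: Z = jωL = j·5630·0.02 = 0 + j112.6 Ω
Step 3 — Parallel branch: R2 || L = 1/(1/R2 + 1/L) = 13.04 + j111.1 Ω.
Step 4 — Series with R1: Z_total = R1 + (R2 || L) = 3543 + j111.1 Ω = 3545∠1.8° Ω.
Step 5 — Source phasor: V = 29∠-39.4° V = 22.41 - j18.41 V.
Step 6 — Ohm's law: I = V / Z_total = (22.41 - j18.41) / (3543 + j111.1) = 0.006156 - j0.005388 A.
Step 7 — Convert to polar: |I| = 0.008181 A, ∠I = -41.2°.

I = 0.008181∠-41.2° A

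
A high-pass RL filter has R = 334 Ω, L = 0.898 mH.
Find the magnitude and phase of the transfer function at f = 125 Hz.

Step 1 — Angular frequency: ω = 2π·125 = 785.4 rad/s.
Step 2 — Transfer function: H(jω) = jωL/(R + jωL).
Step 3 — Numerator jωL = j·0.7053; denominator R + jωL = 334 + j0.7053.
Step 4 — H = 4.459e-06 + j0.002112.
Step 5 — Magnitude: |H| = 0.002112 (-53.5 dB); phase: φ = 89.9°.

|H| = 0.002112 (-53.5 dB), φ = 89.9°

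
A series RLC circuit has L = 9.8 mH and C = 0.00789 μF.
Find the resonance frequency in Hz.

Step 1 — Resonance condition Im(Z)=0 gives ω₀ = 1/√(LC).
Step 2 — ω₀ = 1/√(0.0098·7.89e-09) = 1.137e+05 rad/s.
Step 3 — f₀ = ω₀/(2π) = 1.81e+04 Hz.

f₀ = 1.81e+04 Hz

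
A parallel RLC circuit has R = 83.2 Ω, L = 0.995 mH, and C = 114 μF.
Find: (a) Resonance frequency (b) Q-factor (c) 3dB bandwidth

Step 1 — Resonance: ω₀ = 1/√(LC) = 1/√(0.000995·0.000114) = 2969 rad/s.
Step 2 — f₀ = ω₀/(2π) = 472.6 Hz.
Step 3 — Parallel Q: Q = R/(ω₀L) = 83.2/(2969·0.000995) = 28.16.
Step 4 — Bandwidth: Δω = ω₀/Q = 105.4 rad/s; BW = Δω/(2π) = 16.78 Hz.

(a) f₀ = 472.6 Hz  (b) Q = 28.16  (c) BW = 16.78 Hz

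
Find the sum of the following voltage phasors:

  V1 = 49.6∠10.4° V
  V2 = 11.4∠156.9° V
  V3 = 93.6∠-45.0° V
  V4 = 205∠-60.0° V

Step 1 — Convert each phasor to rectangular form:
  V1 = 49.6·(cos(10.4°) + j·sin(10.4°)) = 48.79 + j8.954 V
  V2 = 11.4·(cos(156.9°) + j·sin(156.9°)) = -10.49 + j4.473 V
  V3 = 93.6·(cos(-45.0°) + j·sin(-45.0°)) = 66.19 - j66.19 V
  V4 = 205·(cos(-60.0°) + j·sin(-60.0°)) = 102.5 - j177.5 V
Step 2 — Sum components: V_total = 207 - j230.3 V.
Step 3 — Convert to polar: |V_total| = 309.6 V, ∠V_total = -48.1°.

V_total = 309.6∠-48.1° V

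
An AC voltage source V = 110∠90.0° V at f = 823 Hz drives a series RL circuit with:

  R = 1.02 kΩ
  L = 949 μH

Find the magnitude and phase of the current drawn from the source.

Step 1 — Angular frequency: ω = 2π·f = 2π·823 = 5171 rad/s.
Step 2 — Component impedances:
  R: Z = R = 1020 Ω
  L: Z = jωL = j·5171·0.000949 = 0 + j4.907 Ω
Step 3 — Series combination: Z_total = R + L = 1020 + j4.907 Ω = 1020∠0.3° Ω.
Step 4 — Source phasor: V = 110∠90.0° V = 0 + j110 V.
Step 5 — Ohm's law: I = V / Z_total = (0 + j110) / (1020 + j4.907) = 0.0005188 + j0.1078 A.
Step 6 — Convert to polar: |I| = 0.1078 A, ∠I = 89.7°.

I = 0.1078∠89.7° A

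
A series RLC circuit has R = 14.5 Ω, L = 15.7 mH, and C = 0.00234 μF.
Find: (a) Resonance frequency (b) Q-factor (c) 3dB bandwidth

Step 1 — Resonance condition Im(Z)=0 gives ω₀ = 1/√(LC).
Step 2 — ω₀ = 1/√(0.0157·2.34e-09) = 1.65e+05 rad/s.
Step 3 — f₀ = ω₀/(2π) = 2.626e+04 Hz.
Step 4 — Series Q: Q = ω₀L/R = 1.65e+05·0.0157/14.5 = 178.6.
Step 5 — 3dB bandwidth: Δω = ω₀/Q = 923.6 rad/s; BW = Δω/(2π) = 147 Hz.

(a) f₀ = 2.626e+04 Hz  (b) Q = 178.6  (c) BW = 147 Hz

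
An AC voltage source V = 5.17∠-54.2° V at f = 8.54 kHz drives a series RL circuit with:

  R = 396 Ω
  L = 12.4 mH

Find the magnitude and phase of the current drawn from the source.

Step 1 — Angular frequency: ω = 2π·f = 2π·8540 = 5.366e+04 rad/s.
Step 2 — Component impedances:
  R: Z = R = 396 Ω
  L: Z = jωL = j·5.366e+04·0.0124 = 0 + j665.4 Ω
Step 3 — Series combination: Z_total = R + L = 396 + j665.4 Ω = 774.3∠59.2° Ω.
Step 4 — Source phasor: V = 5.17∠-54.2° V = 3.024 - j4.193 V.
Step 5 — Ohm's law: I = V / Z_total = (3.024 - j4.193) / (396 + j665.4) = -0.002656 - j0.006126 A.
Step 6 — Convert to polar: |I| = 0.006677 A, ∠I = -113.4°.

I = 0.006677∠-113.4° A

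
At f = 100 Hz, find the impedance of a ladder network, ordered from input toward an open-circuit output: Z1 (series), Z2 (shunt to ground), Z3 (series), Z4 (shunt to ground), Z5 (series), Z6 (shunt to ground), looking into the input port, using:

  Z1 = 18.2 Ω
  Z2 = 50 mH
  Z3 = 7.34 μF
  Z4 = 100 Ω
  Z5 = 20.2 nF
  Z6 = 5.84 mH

Step 1 — Angular frequency: ω = 2π·f = 2π·100 = 628.3 rad/s.
Step 2 — Component impedances:
  Z1: Z = R = 18.2 Ω
  Z2: Z = jωL = j·628.3·0.05 = 0 + j31.42 Ω
  Z3: Z = 1/(jωC) = -j/(ω·C) = 0 - j216.8 Ω
  Z4: Z = R = 100 Ω
  Z5: Z = 1/(jωC) = -j/(ω·C) = 0 - j7.879e+04 Ω
  Z6: Z = jωL = j·628.3·0.00584 = 0 + j3.669 Ω
Step 3 — Ladder network (open output): work backward from the far end, alternating series and parallel combinations. Z_in = 20.42 + j35.54 Ω = 40.99∠60.1° Ω.

Z = 20.42 + j35.54 Ω = 40.99∠60.1° Ω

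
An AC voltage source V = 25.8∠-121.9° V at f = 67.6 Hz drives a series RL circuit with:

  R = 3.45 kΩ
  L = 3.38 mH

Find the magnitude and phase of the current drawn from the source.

Step 1 — Angular frequency: ω = 2π·f = 2π·67.6 = 424.7 rad/s.
Step 2 — Component impedances:
  R: Z = R = 3450 Ω
  L: Z = jωL = j·424.7·0.00338 = 0 + j1.436 Ω
Step 3 — Series combination: Z_total = R + L = 3450 + j1.436 Ω = 3450∠0.0° Ω.
Step 4 — Source phasor: V = 25.8∠-121.9° V = -13.63 - j21.9 V.
Step 5 — Ohm's law: I = V / Z_total = (-13.63 - j21.9) / (3450 + j1.436) = -0.003954 - j0.006347 A.
Step 6 — Convert to polar: |I| = 0.007478 A, ∠I = -121.9°.

I = 0.007478∠-121.9° A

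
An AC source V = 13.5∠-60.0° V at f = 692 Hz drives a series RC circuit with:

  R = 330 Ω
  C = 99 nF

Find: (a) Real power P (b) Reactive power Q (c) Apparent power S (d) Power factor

Step 1 — Angular frequency: ω = 2π·f = 2π·692 = 4348 rad/s.
Step 2 — Component impedances:
  R: Z = R = 330 Ω
  C: Z = 1/(jωC) = -j/(ω·C) = 0 - j2323 Ω
Step 3 — Series combination: Z_total = R + C = 330 - j2323 Ω = 2346∠-81.9° Ω.
Step 4 — Source phasor: V = 13.5∠-60.0° V = 6.75 - j11.69 V.
Step 5 — Current: I = V / Z = 0.005338 + j0.002147 A = 0.005753∠21.9° A.
Step 6 — Complex power: S = V·I* = 0.01092 - j0.0769 VA.
Step 7 — Real power: P = Re(S) = 0.01092 W.
Step 8 — Reactive power: Q = Im(S) = -0.0769 VAR.
Step 9 — Apparent power: |S| = 0.07767 VA.
Step 10 — Power factor: PF = P/|S| = 0.1406 (leading).

(a) P = 0.01092 W  (b) Q = -0.0769 VAR  (c) S = 0.07767 VA  (d) PF = 0.1406 (leading)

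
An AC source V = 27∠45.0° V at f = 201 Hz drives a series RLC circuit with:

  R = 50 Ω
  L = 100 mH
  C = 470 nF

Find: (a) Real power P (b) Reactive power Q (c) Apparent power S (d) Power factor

Step 1 — Angular frequency: ω = 2π·f = 2π·201 = 1263 rad/s.
Step 2 — Component impedances:
  R: Z = R = 50 Ω
  L: Z = jωL = j·1263·0.1 = 0 + j126.3 Ω
  C: Z = 1/(jωC) = -j/(ω·C) = 0 - j1685 Ω
Step 3 — Series combination: Z_total = R + L + C = 50 - j1558 Ω = 1559∠-88.2° Ω.
Step 4 — Source phasor: V = 27∠45.0° V = 19.09 + j19.09 V.
Step 5 — Current: I = V / Z = -0.01185 + j0.01263 A = 0.01732∠133.2° A.
Step 6 — Complex power: S = V·I* = 0.01499 - j0.4673 VA.
Step 7 — Real power: P = Re(S) = 0.01499 W.
Step 8 — Reactive power: Q = Im(S) = -0.4673 VAR.
Step 9 — Apparent power: |S| = 0.4675 VA.
Step 10 — Power factor: PF = P/|S| = 0.03207 (leading).

(a) P = 0.01499 W  (b) Q = -0.4673 VAR  (c) S = 0.4675 VA  (d) PF = 0.03207 (leading)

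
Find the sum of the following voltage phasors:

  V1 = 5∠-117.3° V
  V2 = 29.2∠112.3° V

Step 1 — Convert each phasor to rectangular form:
  V1 = 5·(cos(-117.3°) + j·sin(-117.3°)) = -2.293 - j4.443 V
  V2 = 29.2·(cos(112.3°) + j·sin(112.3°)) = -11.08 + j27.02 V
Step 2 — Sum components: V_total = -13.37 + j22.57 V.
Step 3 — Convert to polar: |V_total| = 26.24 V, ∠V_total = 120.6°.

V_total = 26.24∠120.6° V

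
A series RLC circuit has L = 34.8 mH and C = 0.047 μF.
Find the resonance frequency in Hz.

Step 1 — Resonance condition Im(Z)=0 gives ω₀ = 1/√(LC).
Step 2 — ω₀ = 1/√(0.0348·4.7e-08) = 2.473e+04 rad/s.
Step 3 — f₀ = ω₀/(2π) = 3935 Hz.

f₀ = 3935 Hz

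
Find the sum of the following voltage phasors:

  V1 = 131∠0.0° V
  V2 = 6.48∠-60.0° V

Step 1 — Convert each phasor to rectangular form:
  V1 = 131·(cos(0.0°) + j·sin(0.0°)) = 131 V
  V2 = 6.48·(cos(-60.0°) + j·sin(-60.0°)) = 3.24 - j5.612 V
Step 2 — Sum components: V_total = 134.2 - j5.612 V.
Step 3 — Convert to polar: |V_total| = 134.4 V, ∠V_total = -2.4°.

V_total = 134.4∠-2.4° V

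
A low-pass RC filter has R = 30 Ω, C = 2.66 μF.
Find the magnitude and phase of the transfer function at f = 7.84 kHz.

Step 1 — Angular frequency: ω = 2π·7840 = 4.926e+04 rad/s.
Step 2 — Transfer function: H(jω) = 1/(1 + jωRC).
Step 3 — Denominator: 1 + jωRC = 1 + j·4.926e+04·30·2.66e-06 = 1 + j3.931.
Step 4 — H = 0.06078 - j0.2389.
Step 5 — Magnitude: |H| = 0.2465 (-12.2 dB); phase: φ = -75.7°.

|H| = 0.2465 (-12.2 dB), φ = -75.7°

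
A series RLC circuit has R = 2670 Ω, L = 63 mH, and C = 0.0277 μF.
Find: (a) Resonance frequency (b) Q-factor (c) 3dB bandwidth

Step 1 — Resonance: ω₀ = 1/√(LC) = 1/√(0.063·2.77e-08) = 2.394e+04 rad/s.
Step 2 — f₀ = ω₀/(2π) = 3810 Hz.
Step 3 — Series Q: Q = ω₀L/R = 2.394e+04·0.063/2670 = 0.5648.
Step 4 — Bandwidth: Δω = ω₀/Q = 4.238e+04 rad/s; BW = Δω/(2π) = 6745 Hz.

(a) f₀ = 3810 Hz  (b) Q = 0.5648  (c) BW = 6745 Hz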